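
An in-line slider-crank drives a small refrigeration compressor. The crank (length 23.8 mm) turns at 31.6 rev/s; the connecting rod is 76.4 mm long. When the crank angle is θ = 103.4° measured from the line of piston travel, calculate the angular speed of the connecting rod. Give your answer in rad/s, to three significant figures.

15.0

ω = 198.5 rad/s (converted from 31.6 rev/s).
The rod makes angle φ with the slider axis where L sinφ = r sinθ; differentiating, L cosφ·φ̇ = r ω cosθ.
L cosφ = √(L² − r² sin²θ) = 0.072808 m.
|ω_rod| = r ω |cosθ| / √(L² − r² sin²θ) = 0.0238·198.5·0.23175/0.072808 = 15.041 rad/s.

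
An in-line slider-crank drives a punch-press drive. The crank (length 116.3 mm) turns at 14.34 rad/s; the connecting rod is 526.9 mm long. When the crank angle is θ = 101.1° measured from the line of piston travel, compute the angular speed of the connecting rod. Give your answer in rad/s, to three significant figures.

ω = 14.34 rad/s
The rod makes angle φ with the slider axis where L sinφ = r sinθ; differentiating, L cosφ·φ̇ = r ω cosθ.
L cosφ = √(L² − r² sin²θ) = 0.51439 m.
|ω_rod| = r ω |cosθ| / √(L² − r² sin²θ) = 0.1163·14.34·0.19252/0.51439 = 0.62419 rad/s.

0.624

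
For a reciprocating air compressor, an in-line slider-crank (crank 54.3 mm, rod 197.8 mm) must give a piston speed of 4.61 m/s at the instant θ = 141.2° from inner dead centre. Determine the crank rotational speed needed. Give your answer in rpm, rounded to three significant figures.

For an in-line slider-crank, |v_piston| = rω|sinθ|·[1 + r cosθ/√(L² − r² sin²θ)].
With r = 0.0543 m, L = 0.1978 m, θ = 141.2°: the bracketed kinematic factor |dx/dθ| = 0.026635 m.
ω = v/|dx/dθ| = 4.61/0.026635 = 173.08 rad/s.
N = 60ω/(2π) = 1652.8 rpm.

1650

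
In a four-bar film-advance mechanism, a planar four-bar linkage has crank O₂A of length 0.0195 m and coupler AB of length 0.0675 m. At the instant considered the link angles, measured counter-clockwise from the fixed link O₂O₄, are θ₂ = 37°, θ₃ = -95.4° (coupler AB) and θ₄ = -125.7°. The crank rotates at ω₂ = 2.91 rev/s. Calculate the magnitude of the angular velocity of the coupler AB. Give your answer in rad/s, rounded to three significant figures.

3.11

ω₂ = 18.28 rad/s (from 2.91 rev/s).
Differentiating the loop-closure r₂e^{iθ₂}+r₃e^{iθ₃}=r₁+r₄e^{iθ₄} gives r₂ω₂e^{iθ₂}+r₃ω₃e^{iθ₃}=r₄ω₄e^{iθ₄}.
Eliminating the other unknown: ω₃ = r₂ω₂ sin(θ₄−θ₂) / [r₃ sin(θ₃−θ₄)].
Numerator sine = -0.29737; denominator sine = +0.50453.
Result = 0.0195·18.28·(-0.29737) / (0.0675·(+0.50453)) = -3.1133 rad/s; magnitude 3.1133 rad/s.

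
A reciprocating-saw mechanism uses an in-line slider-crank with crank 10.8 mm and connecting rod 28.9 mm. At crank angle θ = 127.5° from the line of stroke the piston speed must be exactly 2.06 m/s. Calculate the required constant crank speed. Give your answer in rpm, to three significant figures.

For an in-line slider-crank, |v_piston| = rω|sinθ|·[1 + r cosθ/√(L² − r² sin²θ)].
With r = 0.0108 m, L = 0.0289 m, θ = 127.5°: the bracketed kinematic factor |dx/dθ| = 0.0065272 m.
ω = v/|dx/dθ| = 2.06/0.0065272 = 315.6 rad/s.
N = 60ω/(2π) = 3013.8 rpm.

3010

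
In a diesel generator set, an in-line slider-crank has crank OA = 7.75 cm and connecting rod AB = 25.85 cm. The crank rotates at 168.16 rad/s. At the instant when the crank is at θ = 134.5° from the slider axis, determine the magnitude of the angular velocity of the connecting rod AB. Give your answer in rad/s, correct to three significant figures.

36.2

ω = 168.2 rad/s
The rod makes angle φ with the slider axis where L sinφ = r sinθ; differentiating, L cosφ·φ̇ = r ω cosθ.
L cosφ = √(L² − r² sin²θ) = 0.25252 m.
|ω_rod| = r ω |cosθ| / √(L² − r² sin²θ) = 0.0775·168.2·0.70091/0.25252 = 36.173 rad/s.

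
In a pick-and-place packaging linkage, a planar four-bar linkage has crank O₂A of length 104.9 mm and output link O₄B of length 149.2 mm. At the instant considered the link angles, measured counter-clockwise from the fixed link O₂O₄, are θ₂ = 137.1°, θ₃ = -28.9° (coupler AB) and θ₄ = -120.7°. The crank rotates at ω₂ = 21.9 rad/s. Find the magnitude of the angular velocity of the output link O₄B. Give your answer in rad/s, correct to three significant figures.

3.73

ω₂ = 21.9 rad/s
Differentiating the loop-closure r₂e^{iθ₂}+r₃e^{iθ₃}=r₁+r₄e^{iθ₄} gives r₂ω₂e^{iθ₂}+r₃ω₃e^{iθ₃}=r₄ω₄e^{iθ₄}.
Eliminating the other unknown: ω₄ = r₂ω₂ sin(θ₂−θ₃) / [r₄ sin(θ₄−θ₃)].
Numerator sine = +0.24192; denominator sine = -0.99951.
Result = 0.1049·21.9·(+0.24192) / (0.1492·(-0.99951)) = -3.7268 rad/s; magnitude 3.7268 rad/s.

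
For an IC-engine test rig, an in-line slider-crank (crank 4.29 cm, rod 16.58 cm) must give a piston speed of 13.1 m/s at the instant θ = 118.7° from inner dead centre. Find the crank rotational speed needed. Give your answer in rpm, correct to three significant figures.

3810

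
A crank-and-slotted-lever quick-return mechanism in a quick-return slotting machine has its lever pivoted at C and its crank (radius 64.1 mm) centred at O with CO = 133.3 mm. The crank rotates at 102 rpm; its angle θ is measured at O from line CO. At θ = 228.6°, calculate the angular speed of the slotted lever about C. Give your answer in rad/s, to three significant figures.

1.56

ω = 10.68 rad/s (from 102 rpm).
Crank pin A relative to C: A = (d + r cosθ, r sinθ); lever angle φ = atan2(r sinθ, d + r cosθ).
Differentiating tanφ: φ̇ = rω(d cosθ + r)/(d² + r² + 2dr cosθ).
d² + r² + 2dr cosθ = |CA|² = 0.0105765 m²;  d cosθ + r = -0.024053 m.
|ω_lever| = |0.0641·10.68·-0.024053| / 0.0105765 = 1.5571 rad/s.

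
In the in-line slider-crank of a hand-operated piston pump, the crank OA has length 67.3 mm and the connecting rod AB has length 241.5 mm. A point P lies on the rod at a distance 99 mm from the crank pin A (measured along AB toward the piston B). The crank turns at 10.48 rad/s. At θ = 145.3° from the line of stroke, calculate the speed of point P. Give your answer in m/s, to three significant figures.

0.499

ω = 10.48 rad/s.  Crank-pin speed |V_A| = rω = 0.7053 m/s, perpendicular to OA.
Rod angle: sinφ = −(r/L) sinθ ⇒ φ = -9.128°; ω_rod = −rω cosθ/√(L²−r²sin²θ) = +2.4319 rad/s.
V_P = V_A + ω_rod × AP, with AP = 0.099 m along the rod.
Components: V_Px = −rω sinθ − a·ω_rod·sinφ = -0.36332 m/s;  V_Py = rω cosθ + a·ω_rod·cosφ = -0.34215 m/s.
|V_P| = √(V_Px² + V_Py²) = 0.49907 m/s.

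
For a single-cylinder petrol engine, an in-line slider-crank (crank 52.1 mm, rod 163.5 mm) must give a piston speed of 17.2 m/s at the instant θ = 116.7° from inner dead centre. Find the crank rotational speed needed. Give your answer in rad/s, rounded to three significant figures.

For an in-line slider-crank, |v_piston| = rω|sinθ|·[1 + r cosθ/√(L² − r² sin²θ)].
With r = 0.0521 m, L = 0.1635 m, θ = 116.7°: the bracketed kinematic factor |dx/dθ| = 0.039593 m.
ω = v/|dx/dθ| = 17.2/0.039593 = 434.42 rad/s.

434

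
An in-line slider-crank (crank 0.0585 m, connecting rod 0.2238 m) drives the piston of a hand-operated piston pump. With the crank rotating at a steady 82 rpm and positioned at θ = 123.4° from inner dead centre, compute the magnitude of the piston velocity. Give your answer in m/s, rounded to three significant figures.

0.358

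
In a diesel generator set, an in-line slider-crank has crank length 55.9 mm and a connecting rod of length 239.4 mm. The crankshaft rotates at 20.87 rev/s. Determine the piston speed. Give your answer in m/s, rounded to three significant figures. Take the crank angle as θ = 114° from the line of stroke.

ω = 2π·20.9 = 131.1 rad/s
For an in-line slider-crank, x = r cosθ + √(L² − r² sin²θ), so v = −rω sinθ·[1 + r cosθ/√(L² − r² sin²θ)].
With r = 0.0559 m, L = 0.2394 m, θ = 114°: √(L² − r² sin²θ) = 0.23389 m.
v = −0.0559·131.1·0.91355·[1 + 0.0559·-0.40674/0.23389] = -6.0455 m/s.
|v| = 6.0455 m/s.

6.05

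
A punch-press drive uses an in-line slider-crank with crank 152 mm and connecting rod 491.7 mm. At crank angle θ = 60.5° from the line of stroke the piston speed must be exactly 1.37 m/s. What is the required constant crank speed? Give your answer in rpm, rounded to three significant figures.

85.4

For an in-line slider-crank, |v_piston| = rω|sinθ|·[1 + r cosθ/√(L² − r² sin²θ)].
With r = 0.152 m, L = 0.4917 m, θ = 60.5°: the bracketed kinematic factor |dx/dθ| = 0.1532 m.
ω = v/|dx/dθ| = 1.37/0.1532 = 8.9424 rad/s.
N = 60ω/(2π) = 85.393 rpm.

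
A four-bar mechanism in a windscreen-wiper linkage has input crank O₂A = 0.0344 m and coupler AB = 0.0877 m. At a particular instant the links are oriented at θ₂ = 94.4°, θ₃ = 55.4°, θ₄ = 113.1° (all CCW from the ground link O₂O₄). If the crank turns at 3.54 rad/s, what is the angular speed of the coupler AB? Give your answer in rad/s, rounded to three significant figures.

ω₂ = 3.54 rad/s
Differentiating the loop-closure r₂e^{iθ₂}+r₃e^{iθ₃}=r₁+r₄e^{iθ₄} gives r₂ω₂e^{iθ₂}+r₃ω₃e^{iθ₃}=r₄ω₄e^{iθ₄}.
Eliminating the other unknown: ω₃ = r₂ω₂ sin(θ₄−θ₂) / [r₃ sin(θ₃−θ₄)].
Numerator sine = +0.32061; denominator sine = -0.84526.
Result = 0.0344·3.54·(+0.32061) / (0.0877·(-0.84526)) = -0.52669 rad/s; magnitude 0.52669 rad/s.

0.527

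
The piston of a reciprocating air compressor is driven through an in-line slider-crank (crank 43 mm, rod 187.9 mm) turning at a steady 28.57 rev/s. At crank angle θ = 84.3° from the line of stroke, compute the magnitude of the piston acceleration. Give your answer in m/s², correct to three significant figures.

181

ω = 2π·28.6 = 179.5 rad/s
x(θ) = r cosθ + √(L² − r² sin²θ); with ω constant, a = ω²·d²x/dθ².
d²x/dθ² = −r cosθ − r²(cos2θ)/√u − r⁴ sin²2θ/(4u^{3/2}),  u = L² − r² sin²θ = 0.0334756 m².
Substituting r = 0.043 m, L = 0.1879 m, θ = 84.3°: d²x/dθ² = +0.0056303 m.
a = ω²·d²x/dθ² = (179.5)²·(+0.0056303) = +181.43 m/s²;  |a| = 181.43 m/s².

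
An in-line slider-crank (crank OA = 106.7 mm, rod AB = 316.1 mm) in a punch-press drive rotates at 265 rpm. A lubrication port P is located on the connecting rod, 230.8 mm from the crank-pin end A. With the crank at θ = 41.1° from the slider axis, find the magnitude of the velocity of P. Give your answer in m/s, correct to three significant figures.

ω = 27.75 rad/s.  Crank-pin speed |V_A| = rω = 2.961 m/s, perpendicular to OA.
Rod angle: sinφ = −(r/L) sinθ ⇒ φ = -12.821°; ω_rod = −rω cosθ/√(L²−r²sin²θ) = -7.2393 rad/s.
V_P = V_A + ω_rod × AP, with AP = 0.2308 m along the rod.
Components: V_Px = −rω sinθ − a·ω_rod·sinφ = -2.3172 m/s;  V_Py = rω cosθ + a·ω_rod·cosφ = +0.60212 m/s.
|V_P| = √(V_Px² + V_Py²) = 2.3942 m/s.

2.39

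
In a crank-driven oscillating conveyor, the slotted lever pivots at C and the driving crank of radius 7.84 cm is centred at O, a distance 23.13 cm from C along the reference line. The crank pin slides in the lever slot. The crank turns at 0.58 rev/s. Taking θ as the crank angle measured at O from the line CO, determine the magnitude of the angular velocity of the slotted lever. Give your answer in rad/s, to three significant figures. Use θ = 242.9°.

0.179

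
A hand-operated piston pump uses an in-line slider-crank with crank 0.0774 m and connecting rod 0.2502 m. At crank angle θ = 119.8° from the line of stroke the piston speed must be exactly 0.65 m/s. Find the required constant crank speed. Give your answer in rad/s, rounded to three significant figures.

For an in-line slider-crank, |v_piston| = rω|sinθ|·[1 + r cosθ/√(L² − r² sin²θ)].
With r = 0.0774 m, L = 0.2502 m, θ = 119.8°: the bracketed kinematic factor |dx/dθ| = 0.056446 m.
ω = v/|dx/dθ| = 0.65/0.056446 = 11.516 rad/s.

11.5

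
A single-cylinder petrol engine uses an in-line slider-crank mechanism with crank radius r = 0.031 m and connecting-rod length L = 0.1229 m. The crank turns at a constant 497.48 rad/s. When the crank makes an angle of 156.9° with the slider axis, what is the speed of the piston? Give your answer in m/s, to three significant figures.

4.64

ω = 497.5 rad/s
For an in-line slider-crank, x = r cosθ + √(L² − r² sin²θ), so v = −rω sinθ·[1 + r cosθ/√(L² − r² sin²θ)].
With r = 0.031 m, L = 0.1229 m, θ = 156.9°: √(L² − r² sin²θ) = 0.1223 m.
v = −0.031·497.5·0.39234·[1 + 0.031·-0.91982/0.1223] = -4.6398 m/s.
|v| = 4.6398 m/s.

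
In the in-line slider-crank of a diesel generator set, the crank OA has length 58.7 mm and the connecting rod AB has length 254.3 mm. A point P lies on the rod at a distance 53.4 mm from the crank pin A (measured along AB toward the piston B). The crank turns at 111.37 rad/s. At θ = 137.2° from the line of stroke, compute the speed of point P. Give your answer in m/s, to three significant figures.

5.72

ω = 111.4 rad/s.  Crank-pin speed |V_A| = rω = 6.5374 m/s, perpendicular to OA.
Rod angle: sinφ = −(r/L) sinθ ⇒ φ = -9.023°; ω_rod = −rω cosθ/√(L²−r²sin²θ) = +19.099 rad/s.
V_P = V_A + ω_rod × AP, with AP = 0.0534 m along the rod.
Components: V_Px = −rω sinθ − a·ω_rod·sinφ = -4.2818 m/s;  V_Py = rω cosθ + a·ω_rod·cosφ = -3.7894 m/s.
|V_P| = √(V_Px² + V_Py²) = 5.7179 m/s.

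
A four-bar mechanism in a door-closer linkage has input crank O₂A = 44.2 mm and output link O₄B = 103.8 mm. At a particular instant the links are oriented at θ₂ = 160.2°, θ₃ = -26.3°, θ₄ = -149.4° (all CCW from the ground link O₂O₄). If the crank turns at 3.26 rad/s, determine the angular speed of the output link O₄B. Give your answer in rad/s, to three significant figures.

0.188

ω₂ = 3.26 rad/s
Differentiating the loop-closure r₂e^{iθ₂}+r₃e^{iθ₃}=r₁+r₄e^{iθ₄} gives r₂ω₂e^{iθ₂}+r₃ω₃e^{iθ₃}=r₄ω₄e^{iθ₄}.
Eliminating the other unknown: ω₄ = r₂ω₂ sin(θ₂−θ₃) / [r₄ sin(θ₄−θ₃)].
Numerator sine = -0.11320; denominator sine = -0.83772.
Result = 0.0442·3.26·(-0.11320) / (0.1038·(-0.83772)) = +0.18759 rad/s; magnitude 0.18759 rad/s.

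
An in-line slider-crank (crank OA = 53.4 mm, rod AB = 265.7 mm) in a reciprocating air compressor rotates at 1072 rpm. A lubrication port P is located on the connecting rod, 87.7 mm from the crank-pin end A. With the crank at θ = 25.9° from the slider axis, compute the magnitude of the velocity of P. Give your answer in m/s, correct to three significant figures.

ω = 112.3 rad/s.  Crank-pin speed |V_A| = rω = 5.9947 m/s, perpendicular to OA.
Rod angle: sinφ = −(r/L) sinθ ⇒ φ = -5.036°; ω_rod = −rω cosθ/√(L²−r²sin²θ) = -20.374 rad/s.
V_P = V_A + ω_rod × AP, with AP = 0.0877 m along the rod.
Components: V_Px = −rω sinθ − a·ω_rod·sinφ = -2.7753 m/s;  V_Py = rω cosθ + a·ω_rod·cosφ = +3.6126 m/s.
|V_P| = √(V_Px² + V_Py²) = 4.5556 m/s.

4.56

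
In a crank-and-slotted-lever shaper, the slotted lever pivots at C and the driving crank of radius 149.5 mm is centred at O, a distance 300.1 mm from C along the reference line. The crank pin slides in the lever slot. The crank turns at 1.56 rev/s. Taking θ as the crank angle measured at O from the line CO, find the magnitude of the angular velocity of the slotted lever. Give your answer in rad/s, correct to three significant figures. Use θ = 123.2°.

ω = 9.802 rad/s (from 1.56 rev/s).
Crank pin A relative to C: A = (d + r cosθ, r sinθ); lever angle φ = atan2(r sinθ, d + r cosθ).
Differentiating tanφ: φ̇ = rω(d cosθ + r)/(d² + r² + 2dr cosθ).
d² + r² + 2dr cosθ = |CA|² = 0.0632775 m²;  d cosθ + r = -0.014824 m.
|ω_lever| = |0.1495·9.802·-0.014824| / 0.0632775 = 0.34328 rad/s.

0.343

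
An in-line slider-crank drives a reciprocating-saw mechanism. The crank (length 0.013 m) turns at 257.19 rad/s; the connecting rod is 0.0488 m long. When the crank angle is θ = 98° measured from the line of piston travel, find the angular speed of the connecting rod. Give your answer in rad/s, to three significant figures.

9.89

ω = 257.2 rad/s
The rod makes angle φ with the slider axis where L sinφ = r sinθ; differentiating, L cosφ·φ̇ = r ω cosθ.
L cosφ = √(L² − r² sin²θ) = 0.047071 m.
|ω_rod| = r ω |cosθ| / √(L² − r² sin²θ) = 0.013·257.2·0.13917/0.047071 = 9.8854 rad/s.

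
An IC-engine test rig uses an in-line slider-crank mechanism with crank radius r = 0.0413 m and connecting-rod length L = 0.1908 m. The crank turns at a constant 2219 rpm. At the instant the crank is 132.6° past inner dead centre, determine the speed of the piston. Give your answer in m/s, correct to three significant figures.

ω = 2π·2219/60 = 232.4 rad/s
For an in-line slider-crank, x = r cosθ + √(L² − r² sin²θ), so v = −rω sinθ·[1 + r cosθ/√(L² − r² sin²θ)].
With r = 0.0413 m, L = 0.1908 m, θ = 132.6°: √(L² − r² sin²θ) = 0.18836 m.
v = −0.0413·232.4·0.73610·[1 + 0.0413·-0.67688/0.18836] = -6.0159 m/s.
|v| = 6.0159 m/s.

6.02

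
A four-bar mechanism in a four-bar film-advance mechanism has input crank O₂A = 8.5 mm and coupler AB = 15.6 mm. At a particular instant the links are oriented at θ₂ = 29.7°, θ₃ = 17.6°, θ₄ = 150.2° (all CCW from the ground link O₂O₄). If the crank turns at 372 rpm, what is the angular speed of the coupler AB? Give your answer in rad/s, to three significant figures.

24.8

ω₂ = 38.96 rad/s (from 372 rpm).
Differentiating the loop-closure r₂e^{iθ₂}+r₃e^{iθ₃}=r₁+r₄e^{iθ₄} gives r₂ω₂e^{iθ₂}+r₃ω₃e^{iθ₃}=r₄ω₄e^{iθ₄}.
Eliminating the other unknown: ω₃ = r₂ω₂ sin(θ₄−θ₂) / [r₃ sin(θ₃−θ₄)].
Numerator sine = +0.86163; denominator sine = -0.73610.
Result = 0.0085·38.96·(+0.86163) / (0.0156·(-0.73610)) = -24.846 rad/s; magnitude 24.846 rad/s.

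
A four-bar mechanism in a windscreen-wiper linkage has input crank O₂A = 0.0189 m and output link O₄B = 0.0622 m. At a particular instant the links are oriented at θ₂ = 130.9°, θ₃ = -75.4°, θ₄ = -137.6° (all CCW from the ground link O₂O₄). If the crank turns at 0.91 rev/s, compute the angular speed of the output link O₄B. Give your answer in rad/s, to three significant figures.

0.870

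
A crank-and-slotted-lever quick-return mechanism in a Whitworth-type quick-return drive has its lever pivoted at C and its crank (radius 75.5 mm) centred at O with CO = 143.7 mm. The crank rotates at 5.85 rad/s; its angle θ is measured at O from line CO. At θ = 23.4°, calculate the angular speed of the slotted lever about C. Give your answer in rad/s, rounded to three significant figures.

ω = 5.85 rad/s
Crank pin A relative to C: A = (d + r cosθ, r sinθ); lever angle φ = atan2(r sinθ, d + r cosθ).
Differentiating tanφ: φ̇ = rω(d cosθ + r)/(d² + r² + 2dr cosθ).
d² + r² + 2dr cosθ = |CA|² = 0.046264 m²;  d cosθ + r = +0.20738 m.
|ω_lever| = |0.0755·5.85·+0.20738| / 0.046264 = 1.9798 rad/s.

1.98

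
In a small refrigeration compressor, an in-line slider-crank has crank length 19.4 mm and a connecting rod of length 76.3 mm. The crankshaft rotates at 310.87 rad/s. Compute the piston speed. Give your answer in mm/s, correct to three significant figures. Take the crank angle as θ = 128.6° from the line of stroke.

3950

ω = 310.9 rad/s
For an in-line slider-crank, x = r cosθ + √(L² − r² sin²θ), so v = −rω sinθ·[1 + r cosθ/√(L² − r² sin²θ)].
With r = 0.0194 m, L = 0.0763 m, θ = 128.6°: √(L² − r² sin²θ) = 0.074778 m.
v = −0.0194·310.9·0.78152·[1 + 0.0194·-0.62388/0.074778] = -3.9504 m/s.
|v| = 3.9504 m/s = 3950.4 mm/s.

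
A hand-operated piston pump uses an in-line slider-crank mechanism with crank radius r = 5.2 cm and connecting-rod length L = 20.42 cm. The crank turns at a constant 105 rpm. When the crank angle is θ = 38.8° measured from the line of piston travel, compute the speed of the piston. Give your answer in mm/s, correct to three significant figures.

ω = 2π·105/60 = 11 rad/s
For an in-line slider-crank, x = r cosθ + √(L² − r² sin²θ), so v = −rω sinθ·[1 + r cosθ/√(L² − r² sin²θ)].
With r = 0.052 m, L = 0.2042 m, θ = 38.8°: √(L² − r² sin²θ) = 0.20158 m.
v = −0.052·11·0.62660·[1 + 0.052·0.77934/0.20158] = -0.4303 m/s.
|v| = 0.4303 m/s = 430.3 mm/s.

430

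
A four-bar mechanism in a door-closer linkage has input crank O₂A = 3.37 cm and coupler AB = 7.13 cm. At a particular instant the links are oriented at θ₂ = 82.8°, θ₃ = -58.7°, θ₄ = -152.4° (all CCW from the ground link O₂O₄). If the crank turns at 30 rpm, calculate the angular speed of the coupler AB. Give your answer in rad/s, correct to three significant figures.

ω₂ = 3.142 rad/s (from 30 rpm).
Differentiating the loop-closure r₂e^{iθ₂}+r₃e^{iθ₃}=r₁+r₄e^{iθ₄} gives r₂ω₂e^{iθ₂}+r₃ω₃e^{iθ₃}=r₄ω₄e^{iθ₄}.
Eliminating the other unknown: ω₃ = r₂ω₂ sin(θ₄−θ₂) / [r₃ sin(θ₃−θ₄)].
Numerator sine = +0.82115; denominator sine = +0.99792.
Result = 0.0337·3.142·(+0.82115) / (0.0713·(+0.99792)) = +1.2219 rad/s; magnitude 1.2219 rad/s.

1.22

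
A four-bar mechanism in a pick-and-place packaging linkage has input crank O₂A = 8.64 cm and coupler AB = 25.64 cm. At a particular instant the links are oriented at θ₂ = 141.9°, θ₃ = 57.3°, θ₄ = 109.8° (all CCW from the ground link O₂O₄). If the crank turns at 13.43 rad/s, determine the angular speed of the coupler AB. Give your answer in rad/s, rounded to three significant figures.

ω₂ = 13.43 rad/s
Differentiating the loop-closure r₂e^{iθ₂}+r₃e^{iθ₃}=r₁+r₄e^{iθ₄} gives r₂ω₂e^{iθ₂}+r₃ω₃e^{iθ₃}=r₄ω₄e^{iθ₄}.
Eliminating the other unknown: ω₃ = r₂ω₂ sin(θ₄−θ₂) / [r₃ sin(θ₃−θ₄)].
Numerator sine = -0.53140; denominator sine = -0.79335.
Result = 0.0864·13.43·(-0.53140) / (0.2564·(-0.79335)) = +3.0313 rad/s; magnitude 3.0313 rad/s.

3.03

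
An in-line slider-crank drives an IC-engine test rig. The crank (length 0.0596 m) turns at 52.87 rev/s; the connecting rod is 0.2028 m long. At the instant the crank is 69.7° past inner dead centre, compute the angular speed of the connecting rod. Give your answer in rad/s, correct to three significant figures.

ω = 332.2 rad/s (converted from 52.87 rev/s).
The rod makes angle φ with the slider axis where L sinφ = r sinθ; differentiating, L cosφ·φ̇ = r ω cosθ.
L cosφ = √(L² − r² sin²θ) = 0.19494 m.
|ω_rod| = r ω |cosθ| / √(L² − r² sin²θ) = 0.0596·332.2·0.34694/0.19494 = 35.235 rad/s.

35.2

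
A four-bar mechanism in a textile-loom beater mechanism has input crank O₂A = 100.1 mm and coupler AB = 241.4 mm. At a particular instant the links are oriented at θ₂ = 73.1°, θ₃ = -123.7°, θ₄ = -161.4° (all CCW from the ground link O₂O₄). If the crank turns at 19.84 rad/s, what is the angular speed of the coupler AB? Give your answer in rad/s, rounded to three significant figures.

11.0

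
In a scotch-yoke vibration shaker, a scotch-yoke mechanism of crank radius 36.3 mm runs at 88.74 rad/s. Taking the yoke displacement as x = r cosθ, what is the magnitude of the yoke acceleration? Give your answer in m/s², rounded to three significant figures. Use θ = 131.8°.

191

ω = 88.74 rad/s
x = r cosθ ⇒ ẍ = −rω² cosθ (ω constant).
|a| = rω²|cosθ| = 0.0363·(88.74)²·|cos 131.8°| = 190.53 m/s².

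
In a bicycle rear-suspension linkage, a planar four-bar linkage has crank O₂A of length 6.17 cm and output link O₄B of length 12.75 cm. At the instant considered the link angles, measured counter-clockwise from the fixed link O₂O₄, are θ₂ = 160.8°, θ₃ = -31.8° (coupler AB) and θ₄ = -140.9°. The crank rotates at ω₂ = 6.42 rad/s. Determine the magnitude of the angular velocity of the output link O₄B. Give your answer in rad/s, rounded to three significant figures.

ω₂ = 6.42 rad/s
Differentiating the loop-closure r₂e^{iθ₂}+r₃e^{iθ₃}=r₁+r₄e^{iθ₄} gives r₂ω₂e^{iθ₂}+r₃ω₃e^{iθ₃}=r₄ω₄e^{iθ₄}.
Eliminating the other unknown: ω₄ = r₂ω₂ sin(θ₂−θ₃) / [r₄ sin(θ₄−θ₃)].
Numerator sine = -0.21814; denominator sine = -0.94495.
Result = 0.0617·6.42·(-0.21814) / (0.1275·(-0.94495)) = +0.71721 rad/s; magnitude 0.71721 rad/s.

0.717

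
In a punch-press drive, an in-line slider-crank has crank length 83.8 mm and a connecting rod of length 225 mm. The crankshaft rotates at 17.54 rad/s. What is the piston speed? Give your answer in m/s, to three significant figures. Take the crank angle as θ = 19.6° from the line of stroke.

0.667

ω = 17.54 rad/s
For an in-line slider-crank, x = r cosθ + √(L² − r² sin²θ), so v = −rω sinθ·[1 + r cosθ/√(L² − r² sin²θ)].
With r = 0.0838 m, L = 0.225 m, θ = 19.6°: √(L² − r² sin²θ) = 0.22324 m.
v = −0.0838·17.54·0.33545·[1 + 0.0838·0.94206/0.22324] = -0.66743 m/s.
|v| = 0.66743 m/s.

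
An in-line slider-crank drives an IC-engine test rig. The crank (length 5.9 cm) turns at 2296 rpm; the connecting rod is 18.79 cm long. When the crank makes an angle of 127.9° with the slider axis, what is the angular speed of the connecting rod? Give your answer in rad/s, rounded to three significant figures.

ω = 240.4 rad/s (converted from 2296 rpm).
The rod makes angle φ with the slider axis where L sinφ = r sinθ; differentiating, L cosφ·φ̇ = r ω cosθ.
L cosφ = √(L² − r² sin²θ) = 0.18204 m.
|ω_rod| = r ω |cosθ| / √(L² − r² sin²θ) = 0.059·240.4·0.61429/0.18204 = 47.869 rad/s.

47.9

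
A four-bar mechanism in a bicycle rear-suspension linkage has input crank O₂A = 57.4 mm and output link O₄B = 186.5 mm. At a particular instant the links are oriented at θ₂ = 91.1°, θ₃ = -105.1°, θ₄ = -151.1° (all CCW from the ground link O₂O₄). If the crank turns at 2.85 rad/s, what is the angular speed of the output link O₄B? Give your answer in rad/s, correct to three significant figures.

0.340

ω₂ = 2.85 rad/s
Differentiating the loop-closure r₂e^{iθ₂}+r₃e^{iθ₃}=r₁+r₄e^{iθ₄} gives r₂ω₂e^{iθ₂}+r₃ω₃e^{iθ₃}=r₄ω₄e^{iθ₄}.
Eliminating the other unknown: ω₄ = r₂ω₂ sin(θ₂−θ₃) / [r₄ sin(θ₄−θ₃)].
Numerator sine = -0.27899; denominator sine = -0.71934.
Result = 0.0574·2.85·(-0.27899) / (0.1865·(-0.71934)) = +0.3402 rad/s; magnitude 0.3402 rad/s.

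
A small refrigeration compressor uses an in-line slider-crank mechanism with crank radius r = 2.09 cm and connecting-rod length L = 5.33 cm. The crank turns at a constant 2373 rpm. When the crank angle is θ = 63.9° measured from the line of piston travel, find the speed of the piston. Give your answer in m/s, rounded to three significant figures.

5.52

ω = 2π·2373/60 = 248.5 rad/s
For an in-line slider-crank, x = r cosθ + √(L² − r² sin²θ), so v = −rω sinθ·[1 + r cosθ/√(L² − r² sin²θ)].
With r = 0.0209 m, L = 0.0533 m, θ = 63.9°: √(L² − r² sin²θ) = 0.049886 m.
v = −0.0209·248.5·0.89803·[1 + 0.0209·0.43994/0.049886] = -5.5237 m/s.
|v| = 5.5237 m/s.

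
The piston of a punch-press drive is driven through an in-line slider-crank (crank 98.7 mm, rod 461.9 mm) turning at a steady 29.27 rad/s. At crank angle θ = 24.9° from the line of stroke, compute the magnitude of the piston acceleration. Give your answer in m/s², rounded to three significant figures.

ω = 29.27 rad/s
x(θ) = r cosθ + √(L² − r² sin²θ); with ω constant, a = ω²·d²x/dθ².
d²x/dθ² = −r cosθ − r²(cos2θ)/√u − r⁴ sin²2θ/(4u^{3/2}),  u = L² − r² sin²θ = 0.211625 m².
Substituting r = 0.0987 m, L = 0.4619 m, θ = 24.9°: d²x/dθ² = -0.10334 m.
a = ω²·d²x/dθ² = (29.27)²·(-0.10334) = -88.531 m/s²;  |a| = 88.531 m/s².

88.5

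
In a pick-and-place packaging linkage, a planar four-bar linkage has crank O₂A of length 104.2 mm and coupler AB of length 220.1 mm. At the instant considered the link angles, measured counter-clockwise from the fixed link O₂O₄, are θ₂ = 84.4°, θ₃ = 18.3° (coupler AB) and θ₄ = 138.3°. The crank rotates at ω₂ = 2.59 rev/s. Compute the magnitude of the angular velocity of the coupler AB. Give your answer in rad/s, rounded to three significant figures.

7.19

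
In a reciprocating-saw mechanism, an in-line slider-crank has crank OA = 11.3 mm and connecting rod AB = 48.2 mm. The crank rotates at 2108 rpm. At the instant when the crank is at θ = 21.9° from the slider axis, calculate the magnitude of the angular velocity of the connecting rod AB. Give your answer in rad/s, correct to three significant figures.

48.2

ω = 220.7 rad/s (converted from 2108 rpm).
The rod makes angle φ with the slider axis where L sinφ = r sinθ; differentiating, L cosφ·φ̇ = r ω cosθ.
L cosφ = √(L² − r² sin²θ) = 0.048015 m.
|ω_rod| = r ω |cosθ| / √(L² − r² sin²θ) = 0.0113·220.7·0.92784/0.048015 = 48.202 rad/s.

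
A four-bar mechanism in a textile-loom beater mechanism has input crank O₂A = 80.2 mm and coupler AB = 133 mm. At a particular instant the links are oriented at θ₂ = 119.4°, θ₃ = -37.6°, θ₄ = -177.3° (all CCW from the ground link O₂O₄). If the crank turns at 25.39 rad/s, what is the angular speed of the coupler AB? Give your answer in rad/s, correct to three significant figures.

21.1

ω₂ = 25.39 rad/s
Differentiating the loop-closure r₂e^{iθ₂}+r₃e^{iθ₃}=r₁+r₄e^{iθ₄} gives r₂ω₂e^{iθ₂}+r₃ω₃e^{iθ₃}=r₄ω₄e^{iθ₄}.
Eliminating the other unknown: ω₃ = r₂ω₂ sin(θ₄−θ₂) / [r₃ sin(θ₃−θ₄)].
Numerator sine = +0.89337; denominator sine = +0.64679.
Result = 0.0802·25.39·(+0.89337) / (0.133·(+0.64679)) = +21.147 rad/s; magnitude 21.147 rad/s.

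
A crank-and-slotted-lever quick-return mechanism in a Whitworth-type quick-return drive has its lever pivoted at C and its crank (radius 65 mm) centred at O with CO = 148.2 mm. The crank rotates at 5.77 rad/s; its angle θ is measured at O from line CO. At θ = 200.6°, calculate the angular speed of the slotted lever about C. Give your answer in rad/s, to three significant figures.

ω = 5.77 rad/s
Crank pin A relative to C: A = (d + r cosθ, r sinθ); lever angle φ = atan2(r sinθ, d + r cosθ).
Differentiating tanφ: φ̇ = rω(d cosθ + r)/(d² + r² + 2dr cosθ).
d² + r² + 2dr cosθ = |CA|² = 0.00815412 m²;  d cosθ + r = -0.073724 m.
|ω_lever| = |0.065·5.77·-0.073724| / 0.00815412 = 3.3909 rad/s.

3.39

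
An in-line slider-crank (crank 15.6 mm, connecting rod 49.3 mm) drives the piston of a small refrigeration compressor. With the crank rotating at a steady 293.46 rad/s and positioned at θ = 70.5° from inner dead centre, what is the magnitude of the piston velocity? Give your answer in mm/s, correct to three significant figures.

ω = 293.5 rad/s
For an in-line slider-crank, x = r cosθ + √(L² − r² sin²θ), so v = −rω sinθ·[1 + r cosθ/√(L² − r² sin²θ)].
With r = 0.0156 m, L = 0.0493 m, θ = 70.5°: √(L² − r² sin²θ) = 0.047056 m.
v = −0.0156·293.5·0.94264·[1 + 0.0156·0.33381/0.047056] = -4.7929 m/s.
|v| = 4.7929 m/s = 4792.9 mm/s.

4790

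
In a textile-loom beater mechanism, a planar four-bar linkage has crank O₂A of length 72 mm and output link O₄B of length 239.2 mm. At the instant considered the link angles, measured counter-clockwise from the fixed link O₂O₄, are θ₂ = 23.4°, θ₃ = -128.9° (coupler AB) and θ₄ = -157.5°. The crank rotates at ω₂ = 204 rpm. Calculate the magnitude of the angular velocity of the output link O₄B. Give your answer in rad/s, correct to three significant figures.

6.24

ω₂ = 21.36 rad/s (from 204 rpm).
Differentiating the loop-closure r₂e^{iθ₂}+r₃e^{iθ₃}=r₁+r₄e^{iθ₄} gives r₂ω₂e^{iθ₂}+r₃ω₃e^{iθ₃}=r₄ω₄e^{iθ₄}.
Eliminating the other unknown: ω₄ = r₂ω₂ sin(θ₂−θ₃) / [r₄ sin(θ₄−θ₃)].
Numerator sine = +0.46484; denominator sine = -0.47869.
Result = 0.072·21.36·(+0.46484) / (0.2392·(-0.47869)) = -6.2442 rad/s; magnitude 6.2442 rad/s.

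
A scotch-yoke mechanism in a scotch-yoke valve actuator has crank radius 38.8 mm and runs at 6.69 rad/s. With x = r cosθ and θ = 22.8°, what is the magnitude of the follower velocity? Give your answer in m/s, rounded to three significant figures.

0.101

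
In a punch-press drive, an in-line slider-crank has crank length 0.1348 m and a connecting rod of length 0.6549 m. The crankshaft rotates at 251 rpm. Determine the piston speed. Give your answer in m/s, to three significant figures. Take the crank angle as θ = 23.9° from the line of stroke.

ω = 2π·251/60 = 26.28 rad/s
For an in-line slider-crank, x = r cosθ + √(L² − r² sin²θ), so v = −rω sinθ·[1 + r cosθ/√(L² − r² sin²θ)].
With r = 0.1348 m, L = 0.6549 m, θ = 23.9°: √(L² − r² sin²θ) = 0.65262 m.
v = −0.1348·26.28·0.40514·[1 + 0.1348·0.91425/0.65262] = -1.7066 m/s.
|v| = 1.7066 m/s.

1.71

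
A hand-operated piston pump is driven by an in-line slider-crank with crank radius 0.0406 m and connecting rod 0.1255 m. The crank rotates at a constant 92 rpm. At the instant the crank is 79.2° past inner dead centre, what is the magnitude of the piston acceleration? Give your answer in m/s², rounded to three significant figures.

0.484

ω = 2π·92/60 = 9.634 rad/s
x(θ) = r cosθ + √(L² − r² sin²θ); with ω constant, a = ω²·d²x/dθ².
d²x/dθ² = −r cosθ − r²(cos2θ)/√u − r⁴ sin²2θ/(4u^{3/2}),  u = L² − r² sin²θ = 0.0141598 m².
Substituting r = 0.0406 m, L = 0.1255 m, θ = 79.2°: d²x/dθ² = +0.0052173 m.
a = ω²·d²x/dθ² = (9.634)²·(+0.0052173) = +0.48426 m/s²;  |a| = 0.48426 m/s².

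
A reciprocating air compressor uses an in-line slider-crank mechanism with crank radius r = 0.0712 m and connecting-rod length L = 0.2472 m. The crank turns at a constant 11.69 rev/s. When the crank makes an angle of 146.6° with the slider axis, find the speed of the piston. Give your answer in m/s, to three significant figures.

2.18

ω = 2π·11.7 = 73.45 rad/s
For an in-line slider-crank, x = r cosθ + √(L² − r² sin²θ), so v = −rω sinθ·[1 + r cosθ/√(L² − r² sin²θ)].
With r = 0.0712 m, L = 0.2472 m, θ = 146.6°: √(L² − r² sin²θ) = 0.24407 m.
v = −0.0712·73.45·0.55048·[1 + 0.0712·-0.83485/0.24407] = -2.1777 m/s.
|v| = 2.1777 m/s.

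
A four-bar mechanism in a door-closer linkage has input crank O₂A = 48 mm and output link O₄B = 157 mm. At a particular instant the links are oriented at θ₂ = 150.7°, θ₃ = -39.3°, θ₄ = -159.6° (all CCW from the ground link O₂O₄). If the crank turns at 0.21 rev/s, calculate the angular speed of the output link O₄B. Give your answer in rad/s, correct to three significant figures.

ω₂ = 1.319 rad/s (from 0.21 rev/s).
Differentiating the loop-closure r₂e^{iθ₂}+r₃e^{iθ₃}=r₁+r₄e^{iθ₄} gives r₂ω₂e^{iθ₂}+r₃ω₃e^{iθ₃}=r₄ω₄e^{iθ₄}.
Eliminating the other unknown: ω₄ = r₂ω₂ sin(θ₂−θ₃) / [r₄ sin(θ₄−θ₃)].
Numerator sine = -0.17365; denominator sine = -0.86340.
Result = 0.048·1.319·(-0.17365) / (0.157·(-0.86340)) = +0.081134 rad/s; magnitude 0.081134 rad/s.

0.0811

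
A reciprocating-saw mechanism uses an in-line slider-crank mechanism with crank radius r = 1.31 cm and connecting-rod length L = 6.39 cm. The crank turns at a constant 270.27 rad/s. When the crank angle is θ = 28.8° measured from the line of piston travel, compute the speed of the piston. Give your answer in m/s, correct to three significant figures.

ω = 270.3 rad/s
For an in-line slider-crank, x = r cosθ + √(L² − r² sin²θ), so v = −rω sinθ·[1 + r cosθ/√(L² − r² sin²θ)].
With r = 0.0131 m, L = 0.0639 m, θ = 28.8°: √(L² − r² sin²θ) = 0.063588 m.
v = −0.0131·270.3·0.48175·[1 + 0.0131·0.87631/0.063588] = -2.0136 m/s.
|v| = 2.0136 m/s.

2.01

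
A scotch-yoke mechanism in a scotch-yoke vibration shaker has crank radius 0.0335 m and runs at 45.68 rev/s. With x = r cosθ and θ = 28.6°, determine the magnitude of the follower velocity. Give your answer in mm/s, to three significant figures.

4600

ω = 287 rad/s (from 45.68 rev/s).
x = r cosθ ⇒ ẋ = −rω sinθ.
|v| = rω|sinθ| = 0.0335·287·|sin 28.6°| = 4.6026 m/s = 4602.6 mm/s.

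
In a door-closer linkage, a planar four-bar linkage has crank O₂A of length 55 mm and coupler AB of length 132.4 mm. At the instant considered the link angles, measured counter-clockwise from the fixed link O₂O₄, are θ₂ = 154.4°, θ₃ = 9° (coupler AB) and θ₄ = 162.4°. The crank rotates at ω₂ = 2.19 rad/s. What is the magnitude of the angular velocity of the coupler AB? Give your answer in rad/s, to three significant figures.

ω₂ = 2.19 rad/s
Differentiating the loop-closure r₂e^{iθ₂}+r₃e^{iθ₃}=r₁+r₄e^{iθ₄} gives r₂ω₂e^{iθ₂}+r₃ω₃e^{iθ₃}=r₄ω₄e^{iθ₄}.
Eliminating the other unknown: ω₃ = r₂ω₂ sin(θ₄−θ₂) / [r₃ sin(θ₃−θ₄)].
Numerator sine = +0.13917; denominator sine = -0.44776.
Result = 0.055·2.19·(+0.13917) / (0.1324·(-0.44776)) = -0.28277 rad/s; magnitude 0.28277 rad/s.

0.283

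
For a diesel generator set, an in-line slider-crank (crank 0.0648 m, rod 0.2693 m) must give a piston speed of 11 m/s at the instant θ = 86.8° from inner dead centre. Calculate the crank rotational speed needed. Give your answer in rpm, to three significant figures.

For an in-line slider-crank, |v_piston| = rω|sinθ|·[1 + r cosθ/√(L² − r² sin²θ)].
With r = 0.0648 m, L = 0.2693 m, θ = 86.8°: the bracketed kinematic factor |dx/dθ| = 0.065594 m.
ω = v/|dx/dθ| = 11/0.065594 = 167.7 rad/s.
N = 60ω/(2π) = 1601.4 rpm.

1600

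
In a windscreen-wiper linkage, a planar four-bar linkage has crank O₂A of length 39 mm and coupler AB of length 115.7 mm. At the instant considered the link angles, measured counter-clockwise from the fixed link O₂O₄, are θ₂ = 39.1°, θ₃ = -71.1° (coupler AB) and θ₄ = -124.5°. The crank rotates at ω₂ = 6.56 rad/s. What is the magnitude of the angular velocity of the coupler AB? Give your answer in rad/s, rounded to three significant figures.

ω₂ = 6.56 rad/s
Differentiating the loop-closure r₂e^{iθ₂}+r₃e^{iθ₃}=r₁+r₄e^{iθ₄} gives r₂ω₂e^{iθ₂}+r₃ω₃e^{iθ₃}=r₄ω₄e^{iθ₄}.
Eliminating the other unknown: ω₃ = r₂ω₂ sin(θ₄−θ₂) / [r₃ sin(θ₃−θ₄)].
Numerator sine = -0.28234; denominator sine = +0.80282.
Result = 0.039·6.56·(-0.28234) / (0.1157·(+0.80282)) = -0.77767 rad/s; magnitude 0.77767 rad/s.

0.778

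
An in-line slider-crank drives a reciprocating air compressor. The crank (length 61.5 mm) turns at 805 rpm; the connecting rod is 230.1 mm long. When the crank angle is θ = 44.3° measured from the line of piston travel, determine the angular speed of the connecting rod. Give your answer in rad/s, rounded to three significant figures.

ω = 84.3 rad/s (converted from 805 rpm).
The rod makes angle φ with the slider axis where L sinφ = r sinθ; differentiating, L cosφ·φ̇ = r ω cosθ.
L cosφ = √(L² − r² sin²θ) = 0.22606 m.
|ω_rod| = r ω |cosθ| / √(L² − r² sin²θ) = 0.0615·84.3·0.71569/0.22606 = 16.414 rad/s.

16.4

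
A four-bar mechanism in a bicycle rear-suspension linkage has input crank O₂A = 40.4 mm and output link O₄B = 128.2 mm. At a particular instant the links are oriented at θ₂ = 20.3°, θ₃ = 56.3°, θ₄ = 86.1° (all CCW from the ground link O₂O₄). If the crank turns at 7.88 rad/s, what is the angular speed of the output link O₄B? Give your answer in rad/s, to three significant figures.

2.94

ω₂ = 7.88 rad/s
Differentiating the loop-closure r₂e^{iθ₂}+r₃e^{iθ₃}=r₁+r₄e^{iθ₄} gives r₂ω₂e^{iθ₂}+r₃ω₃e^{iθ₃}=r₄ω₄e^{iθ₄}.
Eliminating the other unknown: ω₄ = r₂ω₂ sin(θ₂−θ₃) / [r₄ sin(θ₄−θ₃)].
Numerator sine = -0.58779; denominator sine = +0.49697.
Result = 0.0404·7.88·(-0.58779) / (0.1282·(+0.49697)) = -2.937 rad/s; magnitude 2.937 rad/s.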